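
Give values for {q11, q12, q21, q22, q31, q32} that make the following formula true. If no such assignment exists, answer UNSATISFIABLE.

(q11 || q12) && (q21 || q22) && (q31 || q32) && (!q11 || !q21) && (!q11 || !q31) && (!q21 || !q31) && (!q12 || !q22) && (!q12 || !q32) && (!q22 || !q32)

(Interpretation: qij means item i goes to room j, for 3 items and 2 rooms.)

UNSATISFIABLE

Suppose q11 = true.
From the singleton clause (!q21), q21 = false.
From the singleton clause (q22), q22 = true.
From the singleton clause (!q31), q31 = false.
From the singleton clause (q32), q32 = true.
That conflicts with the unit clause (!q32).
Backtrack on q11: now try q11 = false.
From the singleton clause (q12), q12 = true.
From the singleton clause (!q22), q22 = false.
From the singleton clause (q21), q21 = true.
From the singleton clause (!q31), q31 = false.
From the singleton clause (q32), q32 = true.
That conflicts with the unit clause (!q32).
Either choice for q11 ends in contradiction.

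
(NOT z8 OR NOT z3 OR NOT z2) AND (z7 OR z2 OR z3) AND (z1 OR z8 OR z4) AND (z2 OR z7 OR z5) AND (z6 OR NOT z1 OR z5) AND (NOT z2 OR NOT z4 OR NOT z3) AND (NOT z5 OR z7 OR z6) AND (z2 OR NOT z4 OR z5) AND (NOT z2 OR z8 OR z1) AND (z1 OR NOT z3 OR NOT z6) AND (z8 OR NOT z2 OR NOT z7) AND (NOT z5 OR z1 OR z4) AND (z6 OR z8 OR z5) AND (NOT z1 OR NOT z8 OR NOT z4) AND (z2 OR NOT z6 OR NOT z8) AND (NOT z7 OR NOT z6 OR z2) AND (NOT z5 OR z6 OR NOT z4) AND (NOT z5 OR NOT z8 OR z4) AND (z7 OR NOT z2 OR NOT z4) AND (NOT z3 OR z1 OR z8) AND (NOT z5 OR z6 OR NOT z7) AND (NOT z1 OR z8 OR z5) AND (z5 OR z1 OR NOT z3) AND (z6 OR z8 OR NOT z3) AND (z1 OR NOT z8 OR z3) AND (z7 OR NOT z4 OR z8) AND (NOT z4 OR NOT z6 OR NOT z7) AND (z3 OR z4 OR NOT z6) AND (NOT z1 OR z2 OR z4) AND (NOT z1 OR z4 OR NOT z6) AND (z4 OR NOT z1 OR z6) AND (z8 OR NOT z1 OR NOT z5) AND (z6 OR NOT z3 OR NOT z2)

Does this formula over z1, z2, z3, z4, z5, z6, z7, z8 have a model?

No, unsatisfiable

Try z8 = false.
Try z1 = true.
The clause (z5) is unit, so z5 = true.
Now (NOT z5) is unsatisfied and unit — conflict.
Undo z1 and try z1 = false.
The clause (z4) is unit, so z4 = true.
The clause (NOT z2) is unit, so z2 = false.
The clause (z5) is unit, so z5 = true.
The clause (z6) is unit, so z6 = true.
The clause (NOT z3) is unit, so z3 = false.
The clause (z7) is unit, so z7 = true.
Now (NOT z7) is unsatisfied and unit — conflict.
Neither z1 = true nor z1 = false works.
Undo z8 and try z8 = true.
Try z3 = false.
The clause (z1) is unit, so z1 = true.
The clause (NOT z4) is unit, so z4 = false.
The clause (NOT z5) is unit, so z5 = false.
The clause (z6) is unit, so z6 = true.
Now (NOT z6) is unsatisfied and unit — conflict.
Undo z3 and try z3 = true.
The clause (NOT z2) is unit, so z2 = false.
The clause (NOT z6) is unit, so z6 = false.
Try z7 = true.
The clause (NOT z5) is unit, so z5 = false.
The clause (NOT z1) is unit, so z1 = false.
Now (z1) is unsatisfied and unit — conflict.
Undo z7 and try z7 = false.
The clause (z5) is unit, so z5 = true.
Now (NOT z5) is unsatisfied and unit — conflict.
Neither z7 = true nor z7 = false works.
Neither z3 = true nor z3 = false works.
Neither z8 = true nor z8 = false works.
No assignment satisfies every clause.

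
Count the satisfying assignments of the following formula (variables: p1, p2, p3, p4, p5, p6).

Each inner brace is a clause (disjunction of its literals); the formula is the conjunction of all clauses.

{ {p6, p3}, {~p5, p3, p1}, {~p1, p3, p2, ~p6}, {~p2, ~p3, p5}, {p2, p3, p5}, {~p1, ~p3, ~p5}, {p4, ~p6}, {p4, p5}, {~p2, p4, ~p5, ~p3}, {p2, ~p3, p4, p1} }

There are 2^6 = 64 truth assignments over (p1, p2, p3, p4, p5, p6).
Split on p1. With p1 = 1, the clauses containing p1 are satisfied and ~p1 drops from the rest; 4 of the 2^5 = 32 assignments to the other variables satisfy what remains.
With p1 = 0, by the same count on the reduced clause set, 7 assignments work.
Total: 4 + 7 = 11.

11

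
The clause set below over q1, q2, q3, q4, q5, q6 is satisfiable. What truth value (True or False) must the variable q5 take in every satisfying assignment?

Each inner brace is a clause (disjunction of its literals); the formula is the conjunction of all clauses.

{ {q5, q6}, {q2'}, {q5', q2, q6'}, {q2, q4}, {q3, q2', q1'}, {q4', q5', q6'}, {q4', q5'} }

Suppose q5 = 1.
The clause (q2') is unit, so q2 = 0.
The clause (q6') is unit, so q6 = 0.
The clause (q4) is unit, so q4 = 1.
That conflicts with the unit clause (q4').
So every satisfying assignment has q5 = False.

False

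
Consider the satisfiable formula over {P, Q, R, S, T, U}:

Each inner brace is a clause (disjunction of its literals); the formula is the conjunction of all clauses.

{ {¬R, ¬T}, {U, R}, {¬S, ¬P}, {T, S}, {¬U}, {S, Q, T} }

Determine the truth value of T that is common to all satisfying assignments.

Suppose T = True.
(¬R) alone gives R = False.
(U) alone gives U = True.
But (¬U) is also a unit clause — contradiction.
So every satisfying assignment has T = False.

False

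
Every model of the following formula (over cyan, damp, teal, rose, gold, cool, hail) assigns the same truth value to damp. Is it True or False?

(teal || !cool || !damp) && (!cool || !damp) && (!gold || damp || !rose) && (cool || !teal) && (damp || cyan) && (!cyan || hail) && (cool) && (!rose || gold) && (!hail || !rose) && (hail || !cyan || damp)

False

Suppose damp = true.
The clause (!cool) is unit, so cool = false.
But (cool) is also a unit clause — contradiction.
So every satisfying assignment has damp = False.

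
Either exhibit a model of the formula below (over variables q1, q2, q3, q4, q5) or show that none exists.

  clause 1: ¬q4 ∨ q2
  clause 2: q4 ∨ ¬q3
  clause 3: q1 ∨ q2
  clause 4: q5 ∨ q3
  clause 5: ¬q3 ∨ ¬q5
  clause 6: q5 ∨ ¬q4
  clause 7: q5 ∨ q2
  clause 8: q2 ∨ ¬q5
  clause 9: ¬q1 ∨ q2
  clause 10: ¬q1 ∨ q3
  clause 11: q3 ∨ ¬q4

Suppose q4 = False.
(¬q3) alone gives q3 = False.
(q5) alone gives q5 = True.
(q2) alone gives q2 = True.
(¬q1) alone gives q1 = False.
Every clause now holds.

q1: False, q2: True, q3: False, q4: False, q5: True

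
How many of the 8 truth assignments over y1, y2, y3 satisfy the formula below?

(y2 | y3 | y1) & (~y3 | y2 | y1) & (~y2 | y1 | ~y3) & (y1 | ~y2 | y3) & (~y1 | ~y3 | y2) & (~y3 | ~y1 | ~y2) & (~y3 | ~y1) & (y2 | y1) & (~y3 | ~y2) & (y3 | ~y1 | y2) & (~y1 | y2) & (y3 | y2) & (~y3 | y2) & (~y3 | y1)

There are 2^3 = 8 truth assignments over (y1, y2, y3).
Check each against the 14 clauses (columns in the order y1, y2, y3):
  F F F  ✗ fails (y2 | y3 | y1)
  F F T  ✗ fails (~y3 | y2 | y1)
  F T F  ✗ fails (y1 | ~y2 | y3)
  F T T  ✗ fails (~y2 | y1 | ~y3)
  T F F  ✗ fails (y3 | ~y1 | y2)
  T F T  ✗ fails (~y1 | ~y3 | y2)
  T T F  ✓ satisfies all
  T T T  ✗ fails (~y3 | ~y1 | ~y2)
1 of the 8 rows is a model.

1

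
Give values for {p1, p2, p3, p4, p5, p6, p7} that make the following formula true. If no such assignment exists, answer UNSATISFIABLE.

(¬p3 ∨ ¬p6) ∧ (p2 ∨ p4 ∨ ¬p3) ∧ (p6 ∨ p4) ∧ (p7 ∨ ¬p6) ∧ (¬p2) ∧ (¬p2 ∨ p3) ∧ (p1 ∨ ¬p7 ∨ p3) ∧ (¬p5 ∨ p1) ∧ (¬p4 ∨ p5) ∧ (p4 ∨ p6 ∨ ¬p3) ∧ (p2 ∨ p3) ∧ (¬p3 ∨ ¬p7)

p1 ↦ True, p2 ↦ False, p3 ↦ True, p4 ↦ True, p5 ↦ True, p6 ↦ False, p7 ↦ False

From the singleton clause (¬p2), p2 = False.
From the singleton clause (p3), p3 = True.
From the singleton clause (¬p6), p6 = False.
From the singleton clause (p4), p4 = True.
From the singleton clause (p5), p5 = True.
From the singleton clause (p1), p1 = True.
From the singleton clause (¬p7), p7 = False.
All clauses are satisfied.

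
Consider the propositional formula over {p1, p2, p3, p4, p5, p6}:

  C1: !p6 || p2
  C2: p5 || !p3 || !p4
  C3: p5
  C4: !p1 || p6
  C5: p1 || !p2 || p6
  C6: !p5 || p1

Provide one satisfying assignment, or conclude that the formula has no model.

p1 ↦ true, p2 ↦ true, p3 ↦ false, p4 ↦ true, p5 ↦ true, p6 ↦ true

From the singleton clause (p5), p5 = true.
From the singleton clause (p1), p1 = true.
From the singleton clause (p6), p6 = true.
From the singleton clause (p2), p2 = true.
No clause remains; p3, p4 are free.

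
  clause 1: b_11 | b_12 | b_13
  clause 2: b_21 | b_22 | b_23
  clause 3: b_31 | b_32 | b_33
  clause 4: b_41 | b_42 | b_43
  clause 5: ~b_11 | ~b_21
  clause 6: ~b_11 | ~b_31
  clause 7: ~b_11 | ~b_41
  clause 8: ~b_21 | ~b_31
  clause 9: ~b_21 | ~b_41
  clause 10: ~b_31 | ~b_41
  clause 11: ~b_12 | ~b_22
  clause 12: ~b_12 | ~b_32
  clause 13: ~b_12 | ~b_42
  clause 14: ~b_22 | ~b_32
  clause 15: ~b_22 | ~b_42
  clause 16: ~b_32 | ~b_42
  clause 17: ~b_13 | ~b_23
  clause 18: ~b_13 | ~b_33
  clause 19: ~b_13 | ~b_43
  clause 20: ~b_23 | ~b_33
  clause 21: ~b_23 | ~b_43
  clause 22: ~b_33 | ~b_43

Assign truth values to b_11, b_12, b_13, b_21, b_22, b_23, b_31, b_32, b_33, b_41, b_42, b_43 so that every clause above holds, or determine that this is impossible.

UNSATISFIABLE

Suppose b_11 = 0.
Suppose b_12 = 1.
From the singleton clause (~b_22), b_22 = 0.
From the singleton clause (~b_32), b_32 = 0.
From the singleton clause (~b_42), b_42 = 0.
Suppose b_21 = 1.
From the singleton clause (~b_31), b_31 = 0.
From the singleton clause (b_33), b_33 = 1.
From the singleton clause (~b_41), b_41 = 0.
From the singleton clause (b_43), b_43 = 1.
But (~b_43) is also a unit clause — contradiction.
So b_21 must be the other value — set b_21 = 0.
From the singleton clause (b_23), b_23 = 1.
From the singleton clause (~b_13), b_13 = 0.
From the singleton clause (~b_33), b_33 = 0.
From the singleton clause (b_31), b_31 = 1.
From the singleton clause (~b_41), b_41 = 0.
From the singleton clause (b_43), b_43 = 1.
But (~b_43) is also a unit clause — contradiction.
Neither b_21 = 1 nor b_21 = 0 works.
So b_12 must be the other value — set b_12 = 0.
From the singleton clause (b_13), b_13 = 1.
From the singleton clause (~b_23), b_23 = 0.
From the singleton clause (~b_33), b_33 = 0.
From the singleton clause (~b_43), b_43 = 0.
Suppose b_21 = 1.
From the singleton clause (~b_31), b_31 = 0.
From the singleton clause (b_32), b_32 = 1.
From the singleton clause (~b_41), b_41 = 0.
From the singleton clause (b_42), b_42 = 1.
But (~b_42) is also a unit clause — contradiction.
So b_21 must be the other value — set b_21 = 0.
From the singleton clause (b_22), b_22 = 1.
From the singleton clause (~b_32), b_32 = 0.
From the singleton clause (b_31), b_31 = 1.
From the singleton clause (~b_41), b_41 = 0.
From the singleton clause (b_42), b_42 = 1.
But (~b_42) is also a unit clause — contradiction.
Neither b_21 = 1 nor b_21 = 0 works.
Neither b_12 = 1 nor b_12 = 0 works.
So b_11 must be the other value — set b_11 = 1.
From the singleton clause (~b_21), b_21 = 0.
From the singleton clause (~b_31), b_31 = 0.
From the singleton clause (~b_41), b_41 = 0.
Suppose b_22 = 1.
From the singleton clause (~b_12), b_12 = 0.
From the singleton clause (~b_32), b_32 = 0.
From the singleton clause (b_33), b_33 = 1.
From the singleton clause (~b_42), b_42 = 0.
From the singleton clause (b_43), b_43 = 1.
But (~b_43) is also a unit clause — contradiction.
So b_22 must be the other value — set b_22 = 0.
From the singleton clause (b_23), b_23 = 1.
From the singleton clause (~b_13), b_13 = 0.
From the singleton clause (~b_33), b_33 = 0.
From the singleton clause (b_32), b_32 = 1.
From the singleton clause (~b_12), b_12 = 0.
From the singleton clause (~b_42), b_42 = 0.
From the singleton clause (b_43), b_43 = 1.
But (~b_43) is also a unit clause — contradiction.
Neither b_22 = 1 nor b_22 = 0 works.
Neither b_11 = 1 nor b_11 = 0 works.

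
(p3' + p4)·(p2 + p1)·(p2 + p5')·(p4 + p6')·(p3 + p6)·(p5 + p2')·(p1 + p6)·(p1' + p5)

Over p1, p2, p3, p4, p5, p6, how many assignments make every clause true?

5

There are 2^6 = 64 truth assignments over (p1, p2, p3, p4, p5, p6).
Split on p1. With p1 = 1, the clauses containing p1 are satisfied and p1' drops from the rest; 3 of the 2^5 = 32 assignments to the other variables satisfy what remains.
With p1 = 0, by the same count on the reduced clause set, 2 assignments work.
(One model: p1=F, p2=T, p3=F, p4=T, p5=T, p6=T.)
Total: 3 + 2 = 5.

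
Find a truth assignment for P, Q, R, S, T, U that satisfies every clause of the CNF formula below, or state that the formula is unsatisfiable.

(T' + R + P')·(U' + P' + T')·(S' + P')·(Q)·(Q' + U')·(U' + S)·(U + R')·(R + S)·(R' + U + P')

P: 0, Q: 1, R: 0, S: 1, T: 1, U: 0

Unit clause (Q) forces Q = 1.
Unit clause (U') forces U = 0.
Unit clause (R') forces R = 0.
Unit clause (S) forces S = 1.
Unit clause (P') forces P = 0.
No clause remains; T is free.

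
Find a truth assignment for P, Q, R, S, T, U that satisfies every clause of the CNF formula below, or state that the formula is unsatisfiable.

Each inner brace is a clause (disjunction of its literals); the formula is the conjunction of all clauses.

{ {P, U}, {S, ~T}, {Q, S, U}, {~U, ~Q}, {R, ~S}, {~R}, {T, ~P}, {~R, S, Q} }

P ↦ 0, Q ↦ 0, R ↦ 0, S ↦ 0, T ↦ 0, U ↦ 1

The clause (~R) is unit, so R = 0.
The clause (~S) is unit, so S = 0.
The clause (~T) is unit, so T = 0.
The clause (~P) is unit, so P = 0.
The clause (U) is unit, so U = 1.
The clause (~Q) is unit, so Q = 0.
Every clause now holds.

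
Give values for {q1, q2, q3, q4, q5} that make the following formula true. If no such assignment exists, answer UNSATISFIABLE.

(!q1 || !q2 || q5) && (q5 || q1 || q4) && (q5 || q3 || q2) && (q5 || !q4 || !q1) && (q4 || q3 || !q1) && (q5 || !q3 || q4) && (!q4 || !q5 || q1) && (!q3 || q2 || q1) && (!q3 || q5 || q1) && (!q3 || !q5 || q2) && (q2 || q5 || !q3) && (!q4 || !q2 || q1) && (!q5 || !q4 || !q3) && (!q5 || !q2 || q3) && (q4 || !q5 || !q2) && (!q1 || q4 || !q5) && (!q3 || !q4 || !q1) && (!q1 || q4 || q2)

Suppose q1 = false.
Suppose q5 = true.
From the singleton clause (!q4), q4 = false.
From the singleton clause (!q2), q2 = false.
From the singleton clause (!q3), q3 = false.
Every clause now holds.

q1=false; q2=false; q3=false; q4=false; q5=true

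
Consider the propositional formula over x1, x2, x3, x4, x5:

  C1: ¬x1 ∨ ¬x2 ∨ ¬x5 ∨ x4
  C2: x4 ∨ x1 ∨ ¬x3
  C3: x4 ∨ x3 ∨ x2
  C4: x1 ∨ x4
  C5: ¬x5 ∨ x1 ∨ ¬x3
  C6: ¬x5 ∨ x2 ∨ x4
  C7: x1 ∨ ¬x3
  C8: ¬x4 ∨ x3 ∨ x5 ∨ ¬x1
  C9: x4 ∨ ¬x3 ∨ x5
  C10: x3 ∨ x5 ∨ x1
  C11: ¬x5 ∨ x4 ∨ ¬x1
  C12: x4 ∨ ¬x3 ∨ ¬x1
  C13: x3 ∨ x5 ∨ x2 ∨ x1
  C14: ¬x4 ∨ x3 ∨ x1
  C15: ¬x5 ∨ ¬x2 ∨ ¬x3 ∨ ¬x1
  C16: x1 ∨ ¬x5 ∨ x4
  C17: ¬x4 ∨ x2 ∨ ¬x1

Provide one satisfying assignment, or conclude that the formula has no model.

Case x1 = True:
Case x5 = False:
Case x4 = True:
Unit clause (x3) forces x3 = True.
Unit clause (x2) forces x2 = True.
This assignment satisfies each clause.

x1 ↦ True; x2 ↦ True; x3 ↦ True; x4 ↦ True; x5 ↦ False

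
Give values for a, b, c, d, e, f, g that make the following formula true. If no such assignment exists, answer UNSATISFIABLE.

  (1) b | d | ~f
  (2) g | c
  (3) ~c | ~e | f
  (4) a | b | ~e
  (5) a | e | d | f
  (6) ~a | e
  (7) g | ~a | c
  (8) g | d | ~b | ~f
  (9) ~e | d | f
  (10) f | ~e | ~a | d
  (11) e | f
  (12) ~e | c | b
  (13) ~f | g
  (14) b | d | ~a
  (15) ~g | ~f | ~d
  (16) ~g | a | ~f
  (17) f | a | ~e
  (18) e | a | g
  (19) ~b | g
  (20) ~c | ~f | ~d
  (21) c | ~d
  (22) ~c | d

Try g = 1.
Try a = 1.
From the singleton clause (e), e = 1.
Try c = 0.
From the singleton clause (b), b = 1.
From the singleton clause (~d), d = 0.
From the singleton clause (f), f = 1.
Every clause now holds.

a ↦ 1,  b ↦ 1,  c ↦ 0,  d ↦ 0,  e ↦ 1,  f ↦ 1,  g ↦ 1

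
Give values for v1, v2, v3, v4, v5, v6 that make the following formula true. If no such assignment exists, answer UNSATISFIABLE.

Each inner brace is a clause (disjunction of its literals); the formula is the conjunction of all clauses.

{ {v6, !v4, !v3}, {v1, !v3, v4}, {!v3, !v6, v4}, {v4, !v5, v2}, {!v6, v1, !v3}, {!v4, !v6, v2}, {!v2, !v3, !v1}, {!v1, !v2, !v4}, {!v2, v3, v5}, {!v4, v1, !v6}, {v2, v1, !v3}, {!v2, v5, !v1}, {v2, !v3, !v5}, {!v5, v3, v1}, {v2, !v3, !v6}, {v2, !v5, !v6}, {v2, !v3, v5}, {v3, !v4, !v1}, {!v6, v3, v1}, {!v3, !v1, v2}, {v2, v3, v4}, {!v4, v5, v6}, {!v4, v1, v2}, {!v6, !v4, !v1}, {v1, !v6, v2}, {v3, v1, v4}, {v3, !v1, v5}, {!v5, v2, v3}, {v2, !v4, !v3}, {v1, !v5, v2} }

Case v6 = false:
Case v4 = false:
Case v1 = true:
Case v5 = true:
From the singleton clause (v2), v2 = true.
From the singleton clause (!v3), v3 = false.
All clauses are satisfied.

v1=true,  v2=true,  v3=false,  v4=false,  v5=true,  v6=false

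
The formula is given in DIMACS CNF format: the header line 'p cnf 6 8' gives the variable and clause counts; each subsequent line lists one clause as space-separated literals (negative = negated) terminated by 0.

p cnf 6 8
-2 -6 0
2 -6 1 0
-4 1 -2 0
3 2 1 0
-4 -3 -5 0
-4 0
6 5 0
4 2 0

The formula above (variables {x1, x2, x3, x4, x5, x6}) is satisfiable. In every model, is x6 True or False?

False

Suppose x6 = True.
(¬x2) alone gives x2 = False.
(x1) alone gives x1 = True.
(¬x4) alone gives x4 = False.
That conflicts with the unit clause (x4).
So every satisfying assignment has x6 = False.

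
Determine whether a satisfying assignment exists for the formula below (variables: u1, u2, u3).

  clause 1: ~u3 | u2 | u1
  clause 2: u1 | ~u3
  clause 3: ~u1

Unit clause (~u1) forces u1 = 0.
Unit clause (~u3) forces u3 = 0.
No clause remains; u2 is free.
A satisfying assignment: u1=0,  u2=0,  u3=0.

Yes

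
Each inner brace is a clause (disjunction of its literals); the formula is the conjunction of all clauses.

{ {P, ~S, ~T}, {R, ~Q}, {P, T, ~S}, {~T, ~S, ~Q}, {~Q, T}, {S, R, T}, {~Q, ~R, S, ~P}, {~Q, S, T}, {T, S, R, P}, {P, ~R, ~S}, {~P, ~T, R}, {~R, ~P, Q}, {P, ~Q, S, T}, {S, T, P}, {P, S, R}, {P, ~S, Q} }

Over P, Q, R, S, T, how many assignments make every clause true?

There are 2^5 = 32 truth assignments over (P, Q, R, S, T).
Split on R. With R = 1, the clauses containing R are satisfied and ~R drops from the rest; 2 of the 2^4 = 16 assignments to the other variables satisfy what remains.
With R = 0, by the same count on the reduced clause set, 1 assignment works.
Total: 2 + 1 = 3.

3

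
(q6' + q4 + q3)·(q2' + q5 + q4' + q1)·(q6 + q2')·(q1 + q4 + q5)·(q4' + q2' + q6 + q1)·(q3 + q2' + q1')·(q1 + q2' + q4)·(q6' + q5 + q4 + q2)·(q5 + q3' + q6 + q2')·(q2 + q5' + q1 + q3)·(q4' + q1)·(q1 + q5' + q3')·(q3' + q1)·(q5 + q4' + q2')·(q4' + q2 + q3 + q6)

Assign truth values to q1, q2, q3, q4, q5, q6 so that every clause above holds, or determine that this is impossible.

q1=1, q2=0, q3=0, q4=0, q5=0, q6=0

Branch on q6: set q6 = 0.
From the singleton clause (q2'), q2 = 0.
Branch on q4: set q4 = 0.
Branch on q1: set q1 = 1.
All clauses hold; q3, q5 can take either value.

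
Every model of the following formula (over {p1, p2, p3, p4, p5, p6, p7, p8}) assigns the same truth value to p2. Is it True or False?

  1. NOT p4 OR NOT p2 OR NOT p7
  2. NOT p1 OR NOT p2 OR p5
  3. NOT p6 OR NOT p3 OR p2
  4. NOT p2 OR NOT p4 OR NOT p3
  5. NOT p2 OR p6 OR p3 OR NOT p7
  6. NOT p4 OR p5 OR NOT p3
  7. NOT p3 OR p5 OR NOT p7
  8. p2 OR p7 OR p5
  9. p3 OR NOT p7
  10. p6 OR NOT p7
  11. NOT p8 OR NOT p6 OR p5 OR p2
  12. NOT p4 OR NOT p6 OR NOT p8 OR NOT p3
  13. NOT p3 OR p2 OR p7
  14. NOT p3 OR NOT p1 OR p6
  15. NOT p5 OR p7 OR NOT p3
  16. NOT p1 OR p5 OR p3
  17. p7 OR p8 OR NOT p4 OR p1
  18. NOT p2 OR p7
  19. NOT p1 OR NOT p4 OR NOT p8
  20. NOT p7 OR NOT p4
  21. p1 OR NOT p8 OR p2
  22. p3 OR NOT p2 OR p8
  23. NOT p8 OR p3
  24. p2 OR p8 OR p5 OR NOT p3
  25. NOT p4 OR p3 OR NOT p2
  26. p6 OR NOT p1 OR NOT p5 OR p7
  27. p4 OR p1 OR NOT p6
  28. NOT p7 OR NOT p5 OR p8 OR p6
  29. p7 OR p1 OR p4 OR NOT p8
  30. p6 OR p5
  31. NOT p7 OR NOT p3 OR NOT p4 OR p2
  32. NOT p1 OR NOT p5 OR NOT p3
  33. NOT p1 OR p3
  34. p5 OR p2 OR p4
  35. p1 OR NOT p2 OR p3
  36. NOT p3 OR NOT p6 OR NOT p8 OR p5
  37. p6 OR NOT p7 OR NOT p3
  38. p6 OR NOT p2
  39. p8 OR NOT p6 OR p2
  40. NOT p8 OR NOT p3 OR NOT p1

False

Suppose p2 = true.
From the singleton clause (p7), p7 = true.
From the singleton clause (NOT p4), p4 = false.
From the singleton clause (p3), p3 = true.
From the singleton clause (p5), p5 = true.
From the singleton clause (p6), p6 = true.
From the singleton clause (p1), p1 = true.
Now (NOT p1) is unsatisfied and unit — conflict.
So every satisfying assignment has p2 = False.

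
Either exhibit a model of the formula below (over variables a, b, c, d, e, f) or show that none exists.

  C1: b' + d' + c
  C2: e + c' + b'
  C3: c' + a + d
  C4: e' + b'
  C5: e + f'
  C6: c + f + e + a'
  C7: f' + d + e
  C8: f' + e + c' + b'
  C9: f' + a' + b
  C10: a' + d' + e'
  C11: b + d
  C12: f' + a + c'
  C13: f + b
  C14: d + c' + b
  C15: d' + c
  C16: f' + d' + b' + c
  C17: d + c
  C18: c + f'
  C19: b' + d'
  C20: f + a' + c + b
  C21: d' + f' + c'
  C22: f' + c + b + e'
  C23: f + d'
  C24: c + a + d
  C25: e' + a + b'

Branch on e: set e = 0.
From the singleton clause (f'), f = 0.
From the singleton clause (b), b = 1.
From the singleton clause (c'), c = 0.
From the singleton clause (d'), d = 0.
That conflicts with the unit clause (d).
Backtrack on e: now try e = 1.
From the singleton clause (b'), b = 0.
From the singleton clause (d), d = 1.
From the singleton clause (a'), a = 0.
From the singleton clause (f), f = 1.
From the singleton clause (c'), c = 0.
That conflicts with the unit clause (c).
Either choice for e ends in contradiction.

UNSATISFIABLE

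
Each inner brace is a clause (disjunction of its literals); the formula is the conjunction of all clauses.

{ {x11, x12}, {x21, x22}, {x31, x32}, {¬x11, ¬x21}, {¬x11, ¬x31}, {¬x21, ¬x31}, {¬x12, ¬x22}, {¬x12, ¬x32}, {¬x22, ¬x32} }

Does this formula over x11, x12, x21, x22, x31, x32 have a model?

Unsatisfiable

Suppose x11 = True.
The clause (¬x21) is unit, so x21 = False.
The clause (x22) is unit, so x22 = True.
The clause (¬x31) is unit, so x31 = False.
The clause (x32) is unit, so x32 = True.
That conflicts with the unit clause (¬x32).
Undo x11 and try x11 = False.
The clause (x12) is unit, so x12 = True.
The clause (¬x22) is unit, so x22 = False.
The clause (x21) is unit, so x21 = True.
The clause (¬x31) is unit, so x31 = False.
The clause (x32) is unit, so x32 = True.
That conflicts with the unit clause (¬x32).
Either choice for x11 ends in contradiction.
No assignment satisfies every clause.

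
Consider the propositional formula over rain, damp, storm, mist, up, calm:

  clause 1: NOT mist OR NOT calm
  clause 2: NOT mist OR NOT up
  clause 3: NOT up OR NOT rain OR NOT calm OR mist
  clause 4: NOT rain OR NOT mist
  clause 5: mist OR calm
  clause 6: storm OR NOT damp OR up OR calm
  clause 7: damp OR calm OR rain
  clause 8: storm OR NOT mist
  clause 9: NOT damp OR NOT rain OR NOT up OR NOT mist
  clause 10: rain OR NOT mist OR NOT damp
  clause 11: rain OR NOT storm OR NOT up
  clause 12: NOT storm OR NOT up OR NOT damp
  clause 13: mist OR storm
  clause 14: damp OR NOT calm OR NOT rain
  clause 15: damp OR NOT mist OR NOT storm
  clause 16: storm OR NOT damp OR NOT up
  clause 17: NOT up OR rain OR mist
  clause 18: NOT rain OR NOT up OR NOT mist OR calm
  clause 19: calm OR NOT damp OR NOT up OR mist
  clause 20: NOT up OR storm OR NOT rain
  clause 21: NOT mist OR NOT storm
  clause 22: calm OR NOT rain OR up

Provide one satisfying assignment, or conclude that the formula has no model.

rain=true; damp=true; storm=true; mist=false; up=false; calm=true

Try mist = false.
The clause (calm) is unit, so calm = true.
The clause (storm) is unit, so storm = true.
Try up = false.
Try damp = true.
Every clause is now satisfied; rain is unconstrained.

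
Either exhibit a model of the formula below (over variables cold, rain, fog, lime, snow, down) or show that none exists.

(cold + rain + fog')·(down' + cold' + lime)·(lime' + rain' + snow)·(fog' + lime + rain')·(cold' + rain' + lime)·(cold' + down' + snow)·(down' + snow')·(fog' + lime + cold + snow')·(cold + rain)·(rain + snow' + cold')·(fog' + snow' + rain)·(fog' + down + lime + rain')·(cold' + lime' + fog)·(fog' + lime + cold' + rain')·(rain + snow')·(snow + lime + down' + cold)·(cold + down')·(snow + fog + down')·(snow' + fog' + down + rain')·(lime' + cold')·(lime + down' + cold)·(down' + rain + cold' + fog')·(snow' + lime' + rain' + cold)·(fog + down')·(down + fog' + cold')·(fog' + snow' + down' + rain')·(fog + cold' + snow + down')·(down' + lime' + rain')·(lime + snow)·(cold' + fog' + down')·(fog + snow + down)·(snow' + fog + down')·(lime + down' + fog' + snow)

cold=0; rain=1; fog=0; lime=0; snow=1; down=0

Try down = 0.
Try cold = 0.
(rain) alone gives rain = 1.
Try lime = 0.
(fog') alone gives fog = 0.
(snow) alone gives snow = 1.
This assignment satisfies each clause.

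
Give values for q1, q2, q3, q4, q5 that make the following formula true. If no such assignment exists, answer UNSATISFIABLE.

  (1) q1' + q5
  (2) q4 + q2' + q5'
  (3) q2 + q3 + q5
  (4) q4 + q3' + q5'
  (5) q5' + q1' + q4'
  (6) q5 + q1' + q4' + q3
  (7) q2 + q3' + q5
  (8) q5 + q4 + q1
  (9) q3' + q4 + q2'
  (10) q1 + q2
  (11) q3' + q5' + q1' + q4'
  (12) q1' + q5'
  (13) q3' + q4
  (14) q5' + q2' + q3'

q1: 0,  q2: 1,  q3: 1,  q4: 1,  q5: 0

Try q1 = 0.
From the singleton clause (q2), q2 = 1.
Try q4 = 1.
Try q5 = 0.
No clause remains; q3 is free.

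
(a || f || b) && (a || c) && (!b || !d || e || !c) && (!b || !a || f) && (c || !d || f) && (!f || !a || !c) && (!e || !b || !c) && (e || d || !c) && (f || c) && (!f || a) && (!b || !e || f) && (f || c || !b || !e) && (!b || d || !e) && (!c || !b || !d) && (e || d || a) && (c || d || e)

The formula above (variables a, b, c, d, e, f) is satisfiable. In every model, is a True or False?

True

Suppose a = false.
Unit clause (c) forces c = true.
Unit clause (!f) forces f = false.
Unit clause (b) forces b = true.
Unit clause (!e) forces e = false.
Unit clause (!d) forces d = false.
Now (d) is unsatisfied and unit — conflict.
So every satisfying assignment has a = True.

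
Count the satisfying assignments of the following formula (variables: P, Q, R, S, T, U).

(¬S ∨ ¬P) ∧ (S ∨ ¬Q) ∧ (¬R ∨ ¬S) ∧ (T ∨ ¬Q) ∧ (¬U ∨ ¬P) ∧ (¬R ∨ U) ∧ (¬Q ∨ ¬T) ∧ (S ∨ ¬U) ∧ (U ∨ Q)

There are 2^6 = 64 truth assignments over (P, Q, R, S, T, U).
Split on R. With R = True, the clauses containing R are satisfied and ¬R drops from the rest; 0 of the 2^5 = 32 assignments to the other variables satisfy what remains.
With R = False, by the same count on the reduced clause set, 2 assignments work.
(One model: P=F, Q=F, R=F, S=T, T=F, U=T.)
Total: 0 + 2 = 2.

2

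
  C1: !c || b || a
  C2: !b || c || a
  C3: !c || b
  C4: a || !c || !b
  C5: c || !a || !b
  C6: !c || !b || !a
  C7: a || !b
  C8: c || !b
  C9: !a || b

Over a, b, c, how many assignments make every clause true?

1

There are 2^3 = 8 truth assignments over (a, b, c).
Split on a. With a = true, the clauses containing a are satisfied and !a drops from the rest; 0 of the 2^2 = 4 assignments to the other variables satisfy what remains.
With a = false, by the same count on the reduced clause set, 1 assignment works.
(One model: a=F, b=F, c=F.)
Total: 0 + 1 = 1.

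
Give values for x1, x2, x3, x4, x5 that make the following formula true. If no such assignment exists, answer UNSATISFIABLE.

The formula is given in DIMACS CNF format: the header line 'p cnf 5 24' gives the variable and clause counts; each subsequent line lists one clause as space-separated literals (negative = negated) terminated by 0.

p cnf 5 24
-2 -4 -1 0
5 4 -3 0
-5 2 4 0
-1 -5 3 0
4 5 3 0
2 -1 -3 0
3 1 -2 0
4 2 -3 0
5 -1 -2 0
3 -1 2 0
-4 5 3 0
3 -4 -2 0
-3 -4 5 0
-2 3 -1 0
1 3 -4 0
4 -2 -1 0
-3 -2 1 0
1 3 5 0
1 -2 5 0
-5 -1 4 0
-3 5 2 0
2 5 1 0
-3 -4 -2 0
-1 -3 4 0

x1 ↦ False, x2 ↦ False, x3 ↦ True, x4 ↦ True, x5 ↦ True

Branch on x2: set x2 = False.
Branch on x5: set x5 = True.
Unit clause (x4) forces x4 = True.
Branch on x1: set x1 = False.
Unit clause (x3) forces x3 = True.
This assignment satisfies each clause.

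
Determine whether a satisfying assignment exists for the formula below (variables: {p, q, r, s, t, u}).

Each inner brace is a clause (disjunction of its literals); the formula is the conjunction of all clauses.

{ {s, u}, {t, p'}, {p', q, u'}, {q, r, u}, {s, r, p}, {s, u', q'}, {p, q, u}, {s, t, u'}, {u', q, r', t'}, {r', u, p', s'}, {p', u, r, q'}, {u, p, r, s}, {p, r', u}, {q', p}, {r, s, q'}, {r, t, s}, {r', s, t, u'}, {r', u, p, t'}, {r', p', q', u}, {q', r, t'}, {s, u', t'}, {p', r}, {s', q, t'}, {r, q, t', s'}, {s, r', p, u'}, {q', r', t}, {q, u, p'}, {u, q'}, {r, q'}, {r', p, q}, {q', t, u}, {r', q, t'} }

Try s = 1.
Try t = 1.
The clause (q) is unit, so q = 1.
The clause (p) is unit, so p = 1.
The clause (r) is unit, so r = 1.
The clause (u) is unit, so u = 1.
Every clause now holds.
A satisfying assignment: p: 1; q: 1; r: 1; s: 1; t: 1; u: 1.

Satisfiable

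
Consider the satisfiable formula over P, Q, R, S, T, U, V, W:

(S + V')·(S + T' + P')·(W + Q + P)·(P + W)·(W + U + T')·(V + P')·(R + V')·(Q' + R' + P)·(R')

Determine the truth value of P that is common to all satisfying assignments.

False

Suppose P = 1.
(V) alone gives V = 1.
(S) alone gives S = 1.
(R) alone gives R = 1.
That conflicts with the unit clause (R').
So every satisfying assignment has P = False.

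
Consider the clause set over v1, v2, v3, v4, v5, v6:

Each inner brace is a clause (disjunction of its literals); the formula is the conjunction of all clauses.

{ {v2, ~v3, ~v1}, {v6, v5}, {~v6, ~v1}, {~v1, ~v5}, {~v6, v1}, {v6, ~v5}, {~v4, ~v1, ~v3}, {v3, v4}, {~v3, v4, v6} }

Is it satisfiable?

Case v6 = 1:
The clause (~v1) is unit, so v1 = 0.
Now (v1) is unsatisfied and unit — conflict.
So v6 must be the other value — set v6 = 0.
The clause (v5) is unit, so v5 = 1.
Now (~v5) is unsatisfied and unit — conflict.
Either choice for v6 ends in contradiction.
No assignment satisfies every clause.

No, unsatisfiable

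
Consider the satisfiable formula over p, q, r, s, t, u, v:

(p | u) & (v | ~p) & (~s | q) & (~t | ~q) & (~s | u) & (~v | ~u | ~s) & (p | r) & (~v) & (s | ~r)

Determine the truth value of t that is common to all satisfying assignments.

Suppose t = 1.
From the singleton clause (~q), q = 0.
From the singleton clause (~s), s = 0.
From the singleton clause (~v), v = 0.
From the singleton clause (~p), p = 0.
From the singleton clause (u), u = 1.
From the singleton clause (r), r = 1.
Now (~r) is unsatisfied and unit — conflict.
So every satisfying assignment has t = False.

False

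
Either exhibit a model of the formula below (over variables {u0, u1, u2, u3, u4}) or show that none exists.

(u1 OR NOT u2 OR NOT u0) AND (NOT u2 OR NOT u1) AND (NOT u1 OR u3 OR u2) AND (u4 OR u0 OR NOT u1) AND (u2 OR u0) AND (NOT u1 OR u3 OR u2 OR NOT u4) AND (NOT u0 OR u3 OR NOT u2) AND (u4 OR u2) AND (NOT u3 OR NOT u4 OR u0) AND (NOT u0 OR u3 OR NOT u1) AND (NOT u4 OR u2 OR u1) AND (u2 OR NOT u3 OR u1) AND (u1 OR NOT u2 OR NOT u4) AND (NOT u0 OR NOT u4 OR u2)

u0 ↦ false,  u1 ↦ false,  u2 ↦ true,  u3 ↦ true,  u4 ↦ false

Suppose u2 = true.
From the singleton clause (NOT u1), u1 = false.
From the singleton clause (NOT u0), u0 = false.
From the singleton clause (NOT u4), u4 = false.
Every clause is now satisfied; u3 is unconstrained.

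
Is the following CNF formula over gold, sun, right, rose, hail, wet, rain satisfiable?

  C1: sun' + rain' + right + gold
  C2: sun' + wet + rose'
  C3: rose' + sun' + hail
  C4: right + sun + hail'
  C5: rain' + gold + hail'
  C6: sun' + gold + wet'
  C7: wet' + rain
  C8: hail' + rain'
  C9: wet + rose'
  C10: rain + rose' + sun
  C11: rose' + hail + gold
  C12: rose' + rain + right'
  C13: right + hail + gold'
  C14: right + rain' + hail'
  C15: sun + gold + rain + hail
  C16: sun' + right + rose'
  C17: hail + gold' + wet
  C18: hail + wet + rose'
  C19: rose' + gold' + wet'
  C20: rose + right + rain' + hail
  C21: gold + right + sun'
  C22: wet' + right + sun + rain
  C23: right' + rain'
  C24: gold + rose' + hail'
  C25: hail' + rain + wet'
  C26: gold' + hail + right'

Case wet = 0:
From the singleton clause (rose'), rose = 0.
Case hail = 1:
From the singleton clause (rain'), rain = 0.
Case right = 1:
All clauses hold; gold, sun can take either value.
A satisfying assignment: gold ↦ 1; sun ↦ 0; right ↦ 1; rose ↦ 0; hail ↦ 1; wet ↦ 0; rain ↦ 0.

Yes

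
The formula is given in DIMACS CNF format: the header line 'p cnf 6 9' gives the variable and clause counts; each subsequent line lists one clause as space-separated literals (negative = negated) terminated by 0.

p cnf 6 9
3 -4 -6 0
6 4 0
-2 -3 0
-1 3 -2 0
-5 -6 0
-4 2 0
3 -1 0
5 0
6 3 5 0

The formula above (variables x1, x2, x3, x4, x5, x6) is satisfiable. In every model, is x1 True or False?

Suppose x1 = True.
Unit clause (x3) forces x3 = True.
Unit clause (¬x2) forces x2 = False.
Unit clause (¬x4) forces x4 = False.
Unit clause (x6) forces x6 = True.
Unit clause (¬x5) forces x5 = False.
That conflicts with the unit clause (x5).
So every satisfying assignment has x1 = False.

False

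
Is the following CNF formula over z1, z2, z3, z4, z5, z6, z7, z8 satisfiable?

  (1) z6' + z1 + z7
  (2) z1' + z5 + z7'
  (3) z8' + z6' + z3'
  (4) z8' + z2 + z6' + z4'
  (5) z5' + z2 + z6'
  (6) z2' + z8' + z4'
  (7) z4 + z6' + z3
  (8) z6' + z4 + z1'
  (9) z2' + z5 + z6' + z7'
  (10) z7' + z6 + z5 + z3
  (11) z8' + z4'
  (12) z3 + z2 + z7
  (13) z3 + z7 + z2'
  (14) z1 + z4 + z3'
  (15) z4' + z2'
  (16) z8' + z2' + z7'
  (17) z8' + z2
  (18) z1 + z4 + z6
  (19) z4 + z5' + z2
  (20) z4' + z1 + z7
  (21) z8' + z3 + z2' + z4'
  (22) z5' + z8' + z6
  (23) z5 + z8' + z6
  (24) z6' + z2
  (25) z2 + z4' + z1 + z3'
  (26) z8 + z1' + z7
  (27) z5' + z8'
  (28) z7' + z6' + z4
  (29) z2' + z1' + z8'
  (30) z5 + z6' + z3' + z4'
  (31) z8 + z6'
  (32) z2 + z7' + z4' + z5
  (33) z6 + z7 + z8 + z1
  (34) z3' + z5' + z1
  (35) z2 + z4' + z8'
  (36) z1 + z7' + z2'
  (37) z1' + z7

Suppose z8 = 0.
(z6') alone gives z6 = 0.
Suppose z4 = 1.
(z2') alone gives z2 = 0.
Suppose z3 = 0.
(z7) alone gives z7 = 1.
(z5) alone gives z5 = 1.
Every clause is now satisfied; z1 is unconstrained.
A satisfying assignment: z1=0; z2=0; z3=0; z4=1; z5=1; z6=0; z7=1; z8=0.

Yes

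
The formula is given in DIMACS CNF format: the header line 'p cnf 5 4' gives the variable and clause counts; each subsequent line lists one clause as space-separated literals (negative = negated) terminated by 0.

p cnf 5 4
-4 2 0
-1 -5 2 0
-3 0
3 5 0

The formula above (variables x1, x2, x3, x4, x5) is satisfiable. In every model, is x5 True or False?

True

Suppose x5 = False.
Unit clause (¬x3) forces x3 = False.
That conflicts with the unit clause (x3).
So every satisfying assignment has x5 = True.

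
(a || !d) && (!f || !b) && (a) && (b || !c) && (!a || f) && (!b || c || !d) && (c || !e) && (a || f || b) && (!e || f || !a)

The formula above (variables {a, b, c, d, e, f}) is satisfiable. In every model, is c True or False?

Suppose c = true.
Unit clause (a) forces a = true.
Unit clause (b) forces b = true.
Unit clause (!f) forces f = false.
Now (f) is unsatisfied and unit — conflict.
So every satisfying assignment has c = False.

False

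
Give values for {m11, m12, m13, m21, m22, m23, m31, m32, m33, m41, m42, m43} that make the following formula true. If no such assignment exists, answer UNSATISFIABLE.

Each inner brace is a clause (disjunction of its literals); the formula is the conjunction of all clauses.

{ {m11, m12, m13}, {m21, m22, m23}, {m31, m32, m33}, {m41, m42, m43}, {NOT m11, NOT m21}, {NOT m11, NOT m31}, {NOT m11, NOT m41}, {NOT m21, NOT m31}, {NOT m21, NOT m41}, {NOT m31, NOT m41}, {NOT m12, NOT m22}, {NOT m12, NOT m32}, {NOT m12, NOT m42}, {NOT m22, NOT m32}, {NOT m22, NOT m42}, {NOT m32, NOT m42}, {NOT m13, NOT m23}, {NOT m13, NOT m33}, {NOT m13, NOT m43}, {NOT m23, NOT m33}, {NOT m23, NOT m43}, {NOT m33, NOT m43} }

UNSATISFIABLE

Case m11 = false:
Case m12 = true:
From the singleton clause (NOT m22), m22 = false.
From the singleton clause (NOT m32), m32 = false.
From the singleton clause (NOT m42), m42 = false.
Case m21 = true:
From the singleton clause (NOT m31), m31 = false.
From the singleton clause (m33), m33 = true.
From the singleton clause (NOT m41), m41 = false.
From the singleton clause (m43), m43 = true.
But (NOT m43) is also a unit clause — contradiction.
Undo m21 and try m21 = false.
From the singleton clause (m23), m23 = true.
From the singleton clause (NOT m13), m13 = false.
From the singleton clause (NOT m33), m33 = false.
From the singleton clause (m31), m31 = true.
From the singleton clause (NOT m41), m41 = false.
From the singleton clause (m43), m43 = true.
But (NOT m43) is also a unit clause — contradiction.
Both values of m21 lead to a conflict.
Undo m12 and try m12 = false.
From the singleton clause (m13), m13 = true.
From the singleton clause (NOT m23), m23 = false.
From the singleton clause (NOT m33), m33 = false.
From the singleton clause (NOT m43), m43 = false.
Case m21 = true:
From the singleton clause (NOT m31), m31 = false.
From the singleton clause (m32), m32 = true.
From the singleton clause (NOT m41), m41 = false.
From the singleton clause (m42), m42 = true.
But (NOT m42) is also a unit clause — contradiction.
Undo m21 and try m21 = false.
From the singleton clause (m22), m22 = true.
From the singleton clause (NOT m32), m32 = false.
From the singleton clause (m31), m31 = true.
From the singleton clause (NOT m41), m41 = false.
From the singleton clause (m42), m42 = true.
But (NOT m42) is also a unit clause — contradiction.
Both values of m21 lead to a conflict.
Both values of m12 lead to a conflict.
Undo m11 and try m11 = true.
From the singleton clause (NOT m21), m21 = false.
From the singleton clause (NOT m31), m31 = false.
From the singleton clause (NOT m41), m41 = false.
Case m22 = true:
From the singleton clause (NOT m12), m12 = false.
From the singleton clause (NOT m32), m32 = false.
From the singleton clause (m33), m33 = true.
From the singleton clause (NOT m42), m42 = false.
From the singleton clause (m43), m43 = true.
But (NOT m43) is also a unit clause — contradiction.
Undo m22 and try m22 = false.
From the singleton clause (m23), m23 = true.
From the singleton clause (NOT m13), m13 = false.
From the singleton clause (NOT m33), m33 = false.
From the singleton clause (m32), m32 = true.
From the singleton clause (NOT m12), m12 = false.
From the singleton clause (NOT m42), m42 = false.
From the singleton clause (m43), m43 = true.
But (NOT m43) is also a unit clause — contradiction.
Both values of m22 lead to a conflict.
Both values of m11 lead to a conflict.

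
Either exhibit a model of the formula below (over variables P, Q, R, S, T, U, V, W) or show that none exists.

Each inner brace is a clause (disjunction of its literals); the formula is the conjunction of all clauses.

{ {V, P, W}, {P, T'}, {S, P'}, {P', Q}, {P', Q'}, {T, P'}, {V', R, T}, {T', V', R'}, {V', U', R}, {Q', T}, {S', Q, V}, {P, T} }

Branch on P: set P = 1.
The clause (S) is unit, so S = 1.
The clause (Q) is unit, so Q = 1.
That conflicts with the unit clause (Q').
Backtrack on P: now try P = 0.
The clause (T') is unit, so T = 0.
That conflicts with the unit clause (T).
Either choice for P ends in contradiction.

UNSATISFIABLE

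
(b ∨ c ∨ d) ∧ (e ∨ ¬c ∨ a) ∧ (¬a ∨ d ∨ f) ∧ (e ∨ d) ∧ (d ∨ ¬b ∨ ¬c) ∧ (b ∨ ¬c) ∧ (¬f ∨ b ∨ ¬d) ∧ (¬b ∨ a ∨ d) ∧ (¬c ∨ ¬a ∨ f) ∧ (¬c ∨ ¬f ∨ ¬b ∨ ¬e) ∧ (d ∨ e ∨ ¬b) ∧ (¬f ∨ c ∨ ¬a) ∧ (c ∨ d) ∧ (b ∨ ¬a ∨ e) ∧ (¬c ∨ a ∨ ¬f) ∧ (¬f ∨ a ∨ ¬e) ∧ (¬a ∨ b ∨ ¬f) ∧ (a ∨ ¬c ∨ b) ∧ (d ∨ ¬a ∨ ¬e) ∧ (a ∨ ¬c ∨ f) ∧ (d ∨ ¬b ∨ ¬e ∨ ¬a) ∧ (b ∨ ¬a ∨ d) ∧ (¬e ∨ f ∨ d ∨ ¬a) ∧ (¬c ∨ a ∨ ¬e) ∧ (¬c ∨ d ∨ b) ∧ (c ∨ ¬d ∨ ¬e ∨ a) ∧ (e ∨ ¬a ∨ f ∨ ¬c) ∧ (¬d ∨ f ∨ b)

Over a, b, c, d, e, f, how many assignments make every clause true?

5

There are 2^6 = 64 truth assignments over (a, b, c, d, e, f).
Split on d. With d = True, the clauses containing d are satisfied and ¬d drops from the rest; 5 of the 2^5 = 32 assignments to the other variables satisfy what remains.
With d = False, by the same count on the reduced clause set, 0 assignments work.
Total: 5 + 0 = 5.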